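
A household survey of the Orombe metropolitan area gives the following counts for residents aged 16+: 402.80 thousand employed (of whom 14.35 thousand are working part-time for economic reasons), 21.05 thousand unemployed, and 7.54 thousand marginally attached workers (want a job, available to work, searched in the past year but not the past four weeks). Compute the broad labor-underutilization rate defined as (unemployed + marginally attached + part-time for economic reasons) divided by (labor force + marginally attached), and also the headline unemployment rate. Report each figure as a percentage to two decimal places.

Labor force = 402.80 + 21.05 = 423.85 thousand.
Numerator = 21.05 + 7.54 + 14.35 = 42.94 thousand.
Denominator = 423.85 + 7.54 = 431.39 thousand.
Broad rate = 42.94 / 431.39 = 9.95%.
Headline unemployment rate = 21.05 / 423.85 = 4.97%.

Broad underutilization rate ≈ 9.95%; headline unemployment rate ≈ 4.97%.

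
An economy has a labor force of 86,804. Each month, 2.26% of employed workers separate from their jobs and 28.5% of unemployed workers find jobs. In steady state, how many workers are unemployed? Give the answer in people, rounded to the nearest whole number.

Steady-state unemployment rate u* = s/(s+f) = 2.26/(2.26+28.5) = 0.073472.
Unemployed = u* × labor force = 0.073472 × 86,804 ≈ 6,378.

About 6,378 are unemployed in steady state.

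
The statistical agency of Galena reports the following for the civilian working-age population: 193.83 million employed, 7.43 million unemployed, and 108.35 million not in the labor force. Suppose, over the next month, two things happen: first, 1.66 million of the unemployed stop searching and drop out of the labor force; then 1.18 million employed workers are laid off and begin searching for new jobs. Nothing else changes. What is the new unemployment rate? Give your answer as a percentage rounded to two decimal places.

New unemployment rate ≈ 3.48%.

Initially, labor force = 193.83 + 7.43 = 201.26 million, so u = 7.43/201.26 = 3.69%.
After the first change, unemployed and labor force both fall by 1.66 → E = 193.83, U = 5.77, labor force = 199.60 million.
After the second change, employed falls and unemployed rises by 1.18; labor force unchanged → E = 192.65, U = 6.95, labor force = 199.60 million.
New unemployment rate = 6.95 / 199.60 = 3.48%.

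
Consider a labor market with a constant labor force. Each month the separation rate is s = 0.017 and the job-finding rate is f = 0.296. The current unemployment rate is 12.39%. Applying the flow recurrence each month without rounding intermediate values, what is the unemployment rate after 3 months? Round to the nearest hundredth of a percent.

With a fixed labor force, u_{t+1} = u_t + s·(1−u_t) − f·u_t = u_t·(1−s−f) + s.
Here 1−s−f = 0.687 and s = 0.017.
u_1 = 0.123900 × 0.687 + 0.017 = 0.102119.
u_2 = 0.102119 × 0.687 + 0.017 = 0.087156.
u_3 = 0.087156 × 0.687 + 0.017 = 0.076876.

Unemployment rate after three months ≈ 7.69%.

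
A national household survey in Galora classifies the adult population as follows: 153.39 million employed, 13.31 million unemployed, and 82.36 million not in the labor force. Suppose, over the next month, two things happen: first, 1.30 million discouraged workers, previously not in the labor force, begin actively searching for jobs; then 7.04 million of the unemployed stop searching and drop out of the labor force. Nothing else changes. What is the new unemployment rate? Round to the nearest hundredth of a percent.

New unemployment rate ≈ 4.70%.

Initially, labor force = 153.39 + 13.31 = 166.70 million, so u = 13.31/166.70 = 7.98%.
After the first change, unemployed and labor force both rise by 1.30 → E = 153.39, U = 14.61, labor force = 168.00 million.
After the second change, unemployed and labor force both fall by 7.04 → E = 153.39, U = 7.57, labor force = 160.96 million.
New unemployment rate = 7.57 / 160.96 = 4.70%.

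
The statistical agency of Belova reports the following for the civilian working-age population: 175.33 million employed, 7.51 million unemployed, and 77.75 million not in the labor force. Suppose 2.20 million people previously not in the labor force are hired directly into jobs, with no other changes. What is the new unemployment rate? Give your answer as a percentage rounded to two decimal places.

New unemployment rate ≈ 4.06%.

Initially, labor force = 175.33 + 7.51 = 182.84 million, so u = 7.51/182.84 = 4.11%.
After the change, employed and labor force both rise by 2.20; unemployed unchanged → E = 177.53, U = 7.51, labor force = 185.04 million.
New unemployment rate = 7.51 / 185.04 = 4.06%.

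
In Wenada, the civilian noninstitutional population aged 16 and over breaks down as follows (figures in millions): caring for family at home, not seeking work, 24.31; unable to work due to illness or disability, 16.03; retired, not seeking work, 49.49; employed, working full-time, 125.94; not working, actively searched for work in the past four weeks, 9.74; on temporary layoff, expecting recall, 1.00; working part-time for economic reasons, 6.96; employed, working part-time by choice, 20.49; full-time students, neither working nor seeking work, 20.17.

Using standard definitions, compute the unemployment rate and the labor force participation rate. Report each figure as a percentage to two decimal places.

Unemployment rate ≈ 6.54%; labor force participation rate ≈ 59.87%.

Employed = 125.94 + 6.96 + 20.49 = 153.39 million (anyone who worked, including part-time for economic reasons, counts as employed).
Unemployed = 9.74 + 1.00 = 10.74 million (jobless and actively searching, or on temporary layoff).
Labor force = 153.39 + 10.74 = 164.13 million.
Not in labor force = 24.31 + 16.03 + 49.49 + 20.17 = 110.00 million (those not working and not actively searching are outside the labor force).
Civilian working-age population = 164.13 + 110.00 = 274.13 million.
Unemployment rate = 10.74 / 164.13 = 6.54%.
Labor force participation rate = 164.13 / 274.13 = 59.87%.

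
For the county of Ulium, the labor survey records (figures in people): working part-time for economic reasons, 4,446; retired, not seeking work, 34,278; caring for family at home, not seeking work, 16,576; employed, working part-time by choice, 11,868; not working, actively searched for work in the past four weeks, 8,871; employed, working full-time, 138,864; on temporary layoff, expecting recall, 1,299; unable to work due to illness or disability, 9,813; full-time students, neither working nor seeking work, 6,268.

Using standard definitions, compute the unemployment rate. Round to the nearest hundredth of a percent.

Employed = 4,446 + 11,868 + 138,864 = 155,178 (anyone who worked, including part-time for economic reasons, counts as employed).
Unemployed = 8,871 + 1,299 = 10,170 (jobless and actively searching, or on temporary layoff).
Labor force = 155,178 + 10,170 = 165,348.
Unemployment rate = 10,170 / 165,348 = 6.15%.

Unemployment rate ≈ 6.15%.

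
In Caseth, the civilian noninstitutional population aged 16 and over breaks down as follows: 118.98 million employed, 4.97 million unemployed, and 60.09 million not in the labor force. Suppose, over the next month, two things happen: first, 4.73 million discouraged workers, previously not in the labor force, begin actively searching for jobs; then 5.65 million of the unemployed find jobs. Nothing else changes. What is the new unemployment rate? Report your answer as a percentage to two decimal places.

Initially, labor force = 118.98 + 4.97 = 123.95 million, so u = 4.97/123.95 = 4.01%.
After the first change, unemployed and labor force both rise by 4.73 → E = 118.98, U = 9.70, labor force = 128.68 million.
After the second change, unemployed falls and employed rises by 5.65; labor force unchanged → E = 124.63, U = 4.05, labor force = 128.68 million.
New unemployment rate = 4.05 / 128.68 = 3.15%.

New unemployment rate ≈ 3.15%.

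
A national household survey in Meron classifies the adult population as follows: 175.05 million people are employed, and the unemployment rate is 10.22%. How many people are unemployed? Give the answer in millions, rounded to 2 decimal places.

About 19.93 million are unemployed.

Let U be the number unemployed. The labor force is E + U, and U/(E+U) = 0.1022.
So U = 0.1022 × 175.05 / (1 − 0.1022) = 17.8901 / 0.8978 ≈ 19.93 million.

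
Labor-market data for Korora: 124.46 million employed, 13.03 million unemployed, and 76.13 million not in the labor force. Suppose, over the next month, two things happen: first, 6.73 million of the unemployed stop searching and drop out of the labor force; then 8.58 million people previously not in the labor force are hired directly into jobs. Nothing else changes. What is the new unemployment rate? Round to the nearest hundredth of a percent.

New unemployment rate ≈ 4.52%.

Initially, labor force = 124.46 + 13.03 = 137.49 million, so u = 13.03/137.49 = 9.48%.
After the first change, unemployed and labor force both fall by 6.73 → E = 124.46, U = 6.30, labor force = 130.76 million.
After the second change, employed and labor force both rise by 8.58; unemployed unchanged → E = 133.04, U = 6.30, labor force = 139.34 million.
New unemployment rate = 6.30 / 139.34 = 4.52%.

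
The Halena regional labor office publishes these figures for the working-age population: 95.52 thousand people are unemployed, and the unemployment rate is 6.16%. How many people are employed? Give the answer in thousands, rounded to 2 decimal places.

Labor force = U / u = 95.52 / 0.0616 ≈ 1,550.65 thousand.
Employed = labor force − unemployed = 1,550.65 − 95.52 = 1,455.13 thousand.

About 1,455.13 thousand are employed.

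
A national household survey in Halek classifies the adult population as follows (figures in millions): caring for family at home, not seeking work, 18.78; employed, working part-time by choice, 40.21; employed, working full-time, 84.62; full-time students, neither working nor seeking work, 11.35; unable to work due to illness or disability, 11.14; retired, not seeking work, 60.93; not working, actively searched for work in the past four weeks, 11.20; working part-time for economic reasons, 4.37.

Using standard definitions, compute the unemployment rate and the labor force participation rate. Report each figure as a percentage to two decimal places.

Unemployment rate ≈ 7.98%; labor force participation rate ≈ 57.87%.

Employed = 40.21 + 84.62 + 4.37 = 129.20 million (anyone who worked, including part-time for economic reasons, counts as employed).
Unemployed = 11.20 million.
Labor force = 129.20 + 11.20 = 140.40 million.
Not in labor force = 18.78 + 11.35 + 11.14 + 60.93 = 102.20 million (those not working and not actively searching are outside the labor force).
Civilian working-age population = 140.40 + 102.20 = 242.60 million.
Unemployment rate = 11.20 / 140.40 = 7.98%.
Labor force participation rate = 140.40 / 242.60 = 57.87%.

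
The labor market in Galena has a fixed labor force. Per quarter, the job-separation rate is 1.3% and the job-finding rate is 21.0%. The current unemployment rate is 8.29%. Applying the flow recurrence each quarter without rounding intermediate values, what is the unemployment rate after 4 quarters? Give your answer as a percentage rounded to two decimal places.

Unemployment rate after four quarters ≈ 6.73%.

With a fixed labor force, u_{t+1} = u_t + s·(1−u_t) − f·u_t = u_t·(1−s−f) + s.
Here 1−s−f = 0.777 and s = 0.013.
u_1 = 0.082900 × 0.777 + 0.013 = 0.077413.
u_2 = 0.077413 × 0.777 + 0.013 = 0.073150.
u_3 = 0.073150 × 0.777 + 0.013 = 0.069838.
u_4 = 0.069838 × 0.777 + 0.013 = 0.067264.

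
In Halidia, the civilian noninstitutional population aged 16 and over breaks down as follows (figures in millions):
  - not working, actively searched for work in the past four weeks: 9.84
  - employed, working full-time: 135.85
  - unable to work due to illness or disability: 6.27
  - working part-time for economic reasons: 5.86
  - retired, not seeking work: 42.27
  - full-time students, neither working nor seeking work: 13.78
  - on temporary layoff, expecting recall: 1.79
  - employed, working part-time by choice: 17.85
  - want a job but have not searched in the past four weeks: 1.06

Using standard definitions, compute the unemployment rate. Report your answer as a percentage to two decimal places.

Unemployment rate ≈ 6.79%.

Employed = 135.85 + 5.86 + 17.85 = 159.56 million (anyone who worked, including part-time for economic reasons, counts as employed).
Unemployed = 9.84 + 1.79 = 11.63 million (jobless and actively searching, or on temporary layoff).
Labor force = 159.56 + 11.63 = 171.19 million.
Unemployment rate = 11.63 / 171.19 = 6.79%.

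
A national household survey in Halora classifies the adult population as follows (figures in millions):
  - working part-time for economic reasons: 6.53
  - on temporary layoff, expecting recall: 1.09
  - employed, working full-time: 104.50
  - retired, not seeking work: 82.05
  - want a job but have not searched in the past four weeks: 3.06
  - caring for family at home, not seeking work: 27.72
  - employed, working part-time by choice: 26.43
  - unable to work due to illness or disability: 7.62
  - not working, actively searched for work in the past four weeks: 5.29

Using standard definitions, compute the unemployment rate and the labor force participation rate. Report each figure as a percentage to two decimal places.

Unemployment rate ≈ 4.44%; labor force participation rate ≈ 54.43%.

Employed = 6.53 + 104.50 + 26.43 = 137.46 million (anyone who worked, including part-time for economic reasons, counts as employed).
Unemployed = 1.09 + 5.29 = 6.38 million (jobless and actively searching, or on temporary layoff).
Labor force = 137.46 + 6.38 = 143.84 million.
Not in labor force = 82.05 + 3.06 + 27.72 + 7.62 = 120.45 million (those not working and not actively searching are outside the labor force — including those who want a job but have given up searching).
Civilian working-age population = 143.84 + 120.45 = 264.29 million.
Unemployment rate = 6.38 / 143.84 = 4.44%.
Labor force participation rate = 143.84 / 264.29 = 54.43%.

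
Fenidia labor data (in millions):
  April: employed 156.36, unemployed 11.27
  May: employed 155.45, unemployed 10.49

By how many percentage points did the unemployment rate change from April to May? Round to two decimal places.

April: labor force = 156.36 + 11.27 = 167.63; u = 11.27/167.63 = 6.72%.
May: labor force = 155.45 + 10.49 = 165.94; u = 10.49/165.94 = 6.32%.
Change = 6.32% − 6.72% = −0.40 pp.

The unemployment rate changed by −0.40 percentage points.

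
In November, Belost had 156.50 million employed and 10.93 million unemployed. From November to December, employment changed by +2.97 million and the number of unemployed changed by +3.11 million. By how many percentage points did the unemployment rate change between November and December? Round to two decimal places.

November: labor force = 156.50 + 10.93 = 167.43; u = 10.93/167.43 = 6.53%.
December: labor force = 159.47 + 14.04 = 173.51; u = 14.04/173.51 = 8.09%.
Change = 8.09% − 6.53% = +1.56 pp.

The unemployment rate changed by +1.56 percentage points.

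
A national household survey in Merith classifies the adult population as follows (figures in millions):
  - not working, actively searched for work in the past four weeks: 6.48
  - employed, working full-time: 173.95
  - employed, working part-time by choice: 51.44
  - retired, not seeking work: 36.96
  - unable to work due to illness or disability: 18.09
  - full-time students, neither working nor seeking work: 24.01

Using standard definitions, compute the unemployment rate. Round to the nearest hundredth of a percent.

Unemployment rate ≈ 2.79%.

Employed = 173.95 + 51.44 = 225.39 million.
Unemployed = 6.48 million.
Labor force = 225.39 + 6.48 = 231.87 million.
Unemployment rate = 6.48 / 231.87 = 2.79%.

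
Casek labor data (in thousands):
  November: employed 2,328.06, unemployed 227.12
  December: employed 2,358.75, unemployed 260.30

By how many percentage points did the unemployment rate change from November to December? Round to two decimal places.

November: labor force = 2,328.06 + 227.12 = 2,555.18; u = 227.12/2,555.18 = 8.89%.
December: labor force = 2,358.75 + 260.30 = 2,619.05; u = 260.30/2,619.05 = 9.94%.
Change = 9.94% − 8.89% = +1.05 pp.

The unemployment rate changed by +1.05 percentage points.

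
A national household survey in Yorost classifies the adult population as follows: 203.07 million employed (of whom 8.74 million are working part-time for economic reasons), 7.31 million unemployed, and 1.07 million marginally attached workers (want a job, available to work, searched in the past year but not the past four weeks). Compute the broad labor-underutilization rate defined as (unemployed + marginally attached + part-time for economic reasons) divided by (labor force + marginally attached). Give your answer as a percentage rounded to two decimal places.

Labor force = 203.07 + 7.31 = 210.38 million.
Numerator = 7.31 + 1.07 + 8.74 = 17.12 million.
Denominator = 210.38 + 1.07 = 211.45 million.
Broad rate = 17.12 / 211.45 = 8.10%.

Broad underutilization rate ≈ 8.10%.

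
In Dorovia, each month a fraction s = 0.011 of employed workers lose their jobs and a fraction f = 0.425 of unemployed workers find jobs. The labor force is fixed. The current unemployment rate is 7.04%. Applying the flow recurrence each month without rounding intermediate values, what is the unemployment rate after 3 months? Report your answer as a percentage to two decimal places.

Unemployment rate after three months ≈ 3.33%.

With a fixed labor force, u_{t+1} = u_t + s·(1−u_t) − f·u_t = u_t·(1−s−f) + s.
Here 1−s−f = 0.564 and s = 0.011.
u_1 = 0.070400 × 0.564 + 0.011 = 0.050706.
u_2 = 0.050706 × 0.564 + 0.011 = 0.039598.
u_3 = 0.039598 × 0.564 + 0.011 = 0.033333.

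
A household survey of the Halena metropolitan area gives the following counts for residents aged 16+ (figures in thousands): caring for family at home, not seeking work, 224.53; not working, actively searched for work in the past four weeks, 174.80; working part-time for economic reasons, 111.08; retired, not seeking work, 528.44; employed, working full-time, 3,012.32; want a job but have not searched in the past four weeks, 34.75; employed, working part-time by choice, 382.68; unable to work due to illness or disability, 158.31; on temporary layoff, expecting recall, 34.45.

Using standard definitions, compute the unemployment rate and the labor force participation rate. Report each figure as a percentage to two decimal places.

Unemployment rate ≈ 5.63%; labor force participation rate ≈ 79.70%.

Employed = 111.08 + 3,012.32 + 382.68 = 3,506.08 thousand (anyone who worked, including part-time for economic reasons, counts as employed).
Unemployed = 174.80 + 34.45 = 209.25 thousand (jobless and actively searching, or on temporary layoff).
Labor force = 3,506.08 + 209.25 = 3,715.33 thousand.
Not in labor force = 224.53 + 528.44 + 34.75 + 158.31 = 946.03 thousand (those not working and not actively searching are outside the labor force — including those who want a job but have given up searching).
Civilian working-age population = 3,715.33 + 946.03 = 4,661.36 thousand.
Unemployment rate = 209.25 / 3,715.33 = 5.63%.
Labor force participation rate = 3,715.33 / 4,661.36 = 79.70%.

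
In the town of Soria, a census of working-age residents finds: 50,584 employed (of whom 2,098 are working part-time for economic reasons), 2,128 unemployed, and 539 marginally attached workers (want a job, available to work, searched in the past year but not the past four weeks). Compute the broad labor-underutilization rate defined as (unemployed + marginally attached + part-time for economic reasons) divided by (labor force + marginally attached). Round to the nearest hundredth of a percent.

Broad underutilization rate ≈ 8.95%.

Labor force = 50,584 + 2,128 = 52,712.
Numerator = 2,128 + 539 + 2,098 = 4,765.
Denominator = 52,712 + 539 = 53,251.
Broad rate = 4,765 / 53,251 = 8.95%.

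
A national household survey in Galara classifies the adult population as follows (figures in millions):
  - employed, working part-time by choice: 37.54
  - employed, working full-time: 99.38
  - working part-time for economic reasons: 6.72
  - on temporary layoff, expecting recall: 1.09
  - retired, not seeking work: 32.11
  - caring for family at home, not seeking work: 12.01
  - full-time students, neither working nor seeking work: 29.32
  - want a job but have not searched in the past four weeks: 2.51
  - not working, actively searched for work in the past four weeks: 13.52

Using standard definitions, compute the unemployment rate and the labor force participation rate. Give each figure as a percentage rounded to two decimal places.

Unemployment rate ≈ 9.23%; labor force participation rate ≈ 67.57%.

Employed = 37.54 + 99.38 + 6.72 = 143.64 million (anyone who worked, including part-time for economic reasons, counts as employed).
Unemployed = 1.09 + 13.52 = 14.61 million (jobless and actively searching, or on temporary layoff).
Labor force = 143.64 + 14.61 = 158.25 million.
Not in labor force = 32.11 + 12.01 + 29.32 + 2.51 = 75.95 million (those not working and not actively searching are outside the labor force — including those who want a job but have given up searching).
Civilian working-age population = 158.25 + 75.95 = 234.20 million.
Unemployment rate = 14.61 / 158.25 = 9.23%.
Labor force participation rate = 158.25 / 234.20 = 67.57%.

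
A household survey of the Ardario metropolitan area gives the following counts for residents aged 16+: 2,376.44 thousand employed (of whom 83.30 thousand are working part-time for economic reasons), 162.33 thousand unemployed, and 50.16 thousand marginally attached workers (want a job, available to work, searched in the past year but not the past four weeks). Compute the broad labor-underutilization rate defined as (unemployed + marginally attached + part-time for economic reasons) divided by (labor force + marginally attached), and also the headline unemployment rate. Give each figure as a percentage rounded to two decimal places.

Broad underutilization rate ≈ 11.43%; headline unemployment rate ≈ 6.39%.

Labor force = 2,376.44 + 162.33 = 2,538.77 thousand.
Numerator = 162.33 + 50.16 + 83.30 = 295.79 thousand.
Denominator = 2,538.77 + 50.16 = 2,588.93 thousand.
Broad rate = 295.79 / 2,588.93 = 11.43%.
Headline unemployment rate = 162.33 / 2,538.77 = 6.39%.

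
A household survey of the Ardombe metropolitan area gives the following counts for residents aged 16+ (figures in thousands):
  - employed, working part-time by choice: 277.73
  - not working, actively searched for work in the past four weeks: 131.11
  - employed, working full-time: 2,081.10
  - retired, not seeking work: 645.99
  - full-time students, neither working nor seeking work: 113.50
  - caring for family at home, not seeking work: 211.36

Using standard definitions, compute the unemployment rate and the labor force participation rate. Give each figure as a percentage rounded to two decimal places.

Employed = 277.73 + 2,081.10 = 2,358.83 thousand.
Unemployed = 131.11 thousand.
Labor force = 2,358.83 + 131.11 = 2,489.94 thousand.
Not in labor force = 645.99 + 113.50 + 211.36 = 970.85 thousand (those not working and not actively searching are outside the labor force).
Civilian working-age population = 2,489.94 + 970.85 = 3,460.79 thousand.
Unemployment rate = 131.11 / 2,489.94 = 5.27%.
Labor force participation rate = 2,489.94 / 3,460.79 = 71.95%.

Unemployment rate ≈ 5.27%; labor force participation rate ≈ 71.95%.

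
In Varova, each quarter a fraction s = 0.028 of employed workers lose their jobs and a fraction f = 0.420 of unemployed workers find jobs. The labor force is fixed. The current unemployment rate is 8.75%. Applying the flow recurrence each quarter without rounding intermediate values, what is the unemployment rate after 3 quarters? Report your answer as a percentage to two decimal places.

With a fixed labor force, u_{t+1} = u_t + s·(1−u_t) − f·u_t = u_t·(1−s−f) + s.
Here 1−s−f = 0.552 and s = 0.028.
u_1 = 0.087500 × 0.552 + 0.028 = 0.076300.
u_2 = 0.076300 × 0.552 + 0.028 = 0.070118.
u_3 = 0.070118 × 0.552 + 0.028 = 0.066705.

Unemployment rate after three quarters ≈ 6.67%.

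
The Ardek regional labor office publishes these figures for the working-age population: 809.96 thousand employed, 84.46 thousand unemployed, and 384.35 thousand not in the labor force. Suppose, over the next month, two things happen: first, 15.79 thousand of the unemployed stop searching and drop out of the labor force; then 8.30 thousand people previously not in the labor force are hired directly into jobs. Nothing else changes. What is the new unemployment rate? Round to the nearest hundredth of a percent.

New unemployment rate ≈ 7.74%.

Initially, labor force = 809.96 + 84.46 = 894.42 thousand, so u = 84.46/894.42 = 9.44%.
After the first change, unemployed and labor force both fall by 15.79 → E = 809.96, U = 68.67, labor force = 878.63 thousand.
After the second change, employed and labor force both rise by 8.30; unemployed unchanged → E = 818.26, U = 68.67, labor force = 886.93 thousand.
New unemployment rate = 68.67 / 886.93 = 7.74%.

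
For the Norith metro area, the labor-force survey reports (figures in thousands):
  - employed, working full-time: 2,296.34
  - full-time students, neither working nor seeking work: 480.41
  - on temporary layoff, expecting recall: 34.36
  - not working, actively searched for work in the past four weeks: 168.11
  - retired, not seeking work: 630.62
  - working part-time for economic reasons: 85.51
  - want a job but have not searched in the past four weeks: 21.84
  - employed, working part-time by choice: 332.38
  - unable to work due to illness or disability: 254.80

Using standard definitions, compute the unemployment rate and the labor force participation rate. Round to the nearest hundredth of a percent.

Unemployment rate ≈ 6.94%; labor force participation rate ≈ 67.76%.

Employed = 2,296.34 + 85.51 + 332.38 = 2,714.23 thousand (anyone who worked, including part-time for economic reasons, counts as employed).
Unemployed = 34.36 + 168.11 = 202.47 thousand (jobless and actively searching, or on temporary layoff).
Labor force = 2,714.23 + 202.47 = 2,916.70 thousand.
Not in labor force = 480.41 + 630.62 + 21.84 + 254.80 = 1,387.67 thousand (those not working and not actively searching are outside the labor force — including those who want a job but have given up searching).
Civilian working-age population = 2,916.70 + 1,387.67 = 4,304.37 thousand.
Unemployment rate = 202.47 / 2,916.70 = 6.94%.
Labor force participation rate = 2,916.70 / 4,304.37 = 67.76%.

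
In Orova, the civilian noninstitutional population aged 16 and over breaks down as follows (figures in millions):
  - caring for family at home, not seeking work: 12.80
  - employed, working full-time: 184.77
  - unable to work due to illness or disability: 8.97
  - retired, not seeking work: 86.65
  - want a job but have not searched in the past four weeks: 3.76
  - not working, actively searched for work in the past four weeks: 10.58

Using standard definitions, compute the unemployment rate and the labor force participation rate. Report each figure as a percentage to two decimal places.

Unemployment rate ≈ 5.42%; labor force participation rate ≈ 63.52%.

Employed = 184.77 million.
Unemployed = 10.58 million.
Labor force = 184.77 + 10.58 = 195.35 million.
Not in labor force = 12.80 + 8.97 + 86.65 + 3.76 = 112.18 million (those not working and not actively searching are outside the labor force — including those who want a job but have given up searching).
Civilian working-age population = 195.35 + 112.18 = 307.53 million.
Unemployment rate = 10.58 / 195.35 = 5.42%.
Labor force participation rate = 195.35 / 307.53 = 63.52%.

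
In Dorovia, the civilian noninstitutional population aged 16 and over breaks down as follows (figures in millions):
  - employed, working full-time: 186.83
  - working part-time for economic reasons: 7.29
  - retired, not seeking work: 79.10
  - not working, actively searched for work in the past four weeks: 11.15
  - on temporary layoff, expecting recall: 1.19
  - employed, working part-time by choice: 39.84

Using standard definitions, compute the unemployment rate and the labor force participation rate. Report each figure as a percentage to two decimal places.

Employed = 186.83 + 7.29 + 39.84 = 233.96 million (anyone who worked, including part-time for economic reasons, counts as employed).
Unemployed = 11.15 + 1.19 = 12.34 million (jobless and actively searching, or on temporary layoff).
Labor force = 233.96 + 12.34 = 246.30 million.
Not in labor force = 79.10 million (those not working and not actively searching are outside the labor force).
Civilian working-age population = 246.30 + 79.10 = 325.40 million.
Unemployment rate = 12.34 / 246.30 = 5.01%.
Labor force participation rate = 246.30 / 325.40 = 75.69%.

Unemployment rate ≈ 5.01%; labor force participation rate ≈ 75.69%.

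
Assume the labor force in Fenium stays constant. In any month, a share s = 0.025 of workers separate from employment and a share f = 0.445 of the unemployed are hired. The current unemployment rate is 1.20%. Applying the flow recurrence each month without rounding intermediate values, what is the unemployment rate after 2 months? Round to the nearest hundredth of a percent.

With a fixed labor force, u_{t+1} = u_t + s·(1−u_t) − f·u_t = u_t·(1−s−f) + s.
Here 1−s−f = 0.530 and s = 0.025.
u_1 = 0.012000 × 0.530 + 0.025 = 0.031360.
u_2 = 0.031360 × 0.530 + 0.025 = 0.041621.

Unemployment rate after two months ≈ 4.16%.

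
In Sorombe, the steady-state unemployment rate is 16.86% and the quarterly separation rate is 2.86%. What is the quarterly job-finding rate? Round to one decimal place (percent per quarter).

From u* = s/(s+f): f = s·(1−u)/u.
f = 2.86 × (1 − 0.1686) / 0.1686 = 2.3778 / 0.1686 ≈ 14.1% per quarter.

Job-finding rate ≈ 14.1% per quarter.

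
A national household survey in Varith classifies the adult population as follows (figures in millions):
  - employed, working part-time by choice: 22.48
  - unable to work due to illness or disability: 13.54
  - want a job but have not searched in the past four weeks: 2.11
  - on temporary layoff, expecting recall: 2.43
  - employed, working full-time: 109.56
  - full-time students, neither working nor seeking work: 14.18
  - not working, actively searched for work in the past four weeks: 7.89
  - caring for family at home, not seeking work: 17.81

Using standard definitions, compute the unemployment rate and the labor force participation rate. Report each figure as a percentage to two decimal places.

Unemployment rate ≈ 7.25%; labor force participation rate ≈ 74.93%.

Employed = 22.48 + 109.56 = 132.04 million.
Unemployed = 2.43 + 7.89 = 10.32 million (jobless and actively searching, or on temporary layoff).
Labor force = 132.04 + 10.32 = 142.36 million.
Not in labor force = 13.54 + 2.11 + 14.18 + 17.81 = 47.64 million (those not working and not actively searching are outside the labor force — including those who want a job but have given up searching).
Civilian working-age population = 142.36 + 47.64 = 190.00 million.
Unemployment rate = 10.32 / 142.36 = 7.25%.
Labor force participation rate = 142.36 / 190.00 = 74.93%.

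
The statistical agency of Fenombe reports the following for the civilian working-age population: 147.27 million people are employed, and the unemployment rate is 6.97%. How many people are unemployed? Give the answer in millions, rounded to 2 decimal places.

About 11.03 million are unemployed.

Let U be the number unemployed. The labor force is E + U, and U/(E+U) = 0.0697.
So U = 0.0697 × 147.27 / (1 − 0.0697) = 10.2647 / 0.9303 ≈ 11.03 million.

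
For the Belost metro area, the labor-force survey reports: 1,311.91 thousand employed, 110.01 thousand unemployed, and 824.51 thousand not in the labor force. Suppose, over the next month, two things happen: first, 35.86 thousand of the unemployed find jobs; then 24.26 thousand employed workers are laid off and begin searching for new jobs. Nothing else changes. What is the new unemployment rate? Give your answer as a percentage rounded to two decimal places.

Initially, labor force = 1,311.91 + 110.01 = 1,421.92 thousand, so u = 110.01/1,421.92 = 7.74%.
After the first change, unemployed falls and employed rises by 35.86; labor force unchanged → E = 1,347.77, U = 74.15, labor force = 1,421.92 thousand.
After the second change, employed falls and unemployed rises by 24.26; labor force unchanged → E = 1,323.51, U = 98.41, labor force = 1,421.92 thousand.
New unemployment rate = 98.41 / 1,421.92 = 6.92%.

New unemployment rate ≈ 6.92%.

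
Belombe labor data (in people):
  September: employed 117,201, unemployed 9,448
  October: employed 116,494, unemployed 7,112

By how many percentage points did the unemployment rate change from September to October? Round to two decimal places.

The unemployment rate changed by −1.71 percentage points.

September: labor force = 117,201 + 9,448 = 126,649; u = 9,448/126,649 = 7.46%.
October: labor force = 116,494 + 7,112 = 123,606; u = 7,112/123,606 = 5.75%.
Change = 5.75% − 7.46% = −1.71 pp.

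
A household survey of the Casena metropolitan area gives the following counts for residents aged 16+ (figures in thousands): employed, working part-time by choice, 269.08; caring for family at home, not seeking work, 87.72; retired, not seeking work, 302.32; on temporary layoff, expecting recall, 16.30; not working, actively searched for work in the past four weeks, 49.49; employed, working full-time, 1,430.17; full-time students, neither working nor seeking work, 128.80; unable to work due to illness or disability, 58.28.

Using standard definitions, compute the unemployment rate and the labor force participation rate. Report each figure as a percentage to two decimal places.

Employed = 269.08 + 1,430.17 = 1,699.25 thousand.
Unemployed = 16.30 + 49.49 = 65.79 thousand (jobless and actively searching, or on temporary layoff).
Labor force = 1,699.25 + 65.79 = 1,765.04 thousand.
Not in labor force = 87.72 + 302.32 + 128.80 + 58.28 = 577.12 thousand (those not working and not actively searching are outside the labor force).
Civilian working-age population = 1,765.04 + 577.12 = 2,342.16 thousand.
Unemployment rate = 65.79 / 1,765.04 = 3.73%.
Labor force participation rate = 1,765.04 / 2,342.16 = 75.36%.

Unemployment rate ≈ 3.73%; labor force participation rate ≈ 75.36%.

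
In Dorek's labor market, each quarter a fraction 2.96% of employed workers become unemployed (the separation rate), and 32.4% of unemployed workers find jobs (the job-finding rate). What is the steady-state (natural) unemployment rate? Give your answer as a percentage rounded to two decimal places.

At steady state the flows balance: s·E = f·U, so U/(E+U) = s/(s+f).
u* = 2.96 / (2.96 + 32.4) = 2.96 / 35.36 = 8.37%.

Steady-state unemployment rate ≈ 8.37%.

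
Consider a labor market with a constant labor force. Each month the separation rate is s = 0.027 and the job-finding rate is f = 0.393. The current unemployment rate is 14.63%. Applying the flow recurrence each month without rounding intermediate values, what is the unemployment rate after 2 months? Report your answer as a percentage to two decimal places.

With a fixed labor force, u_{t+1} = u_t + s·(1−u_t) − f·u_t = u_t·(1−s−f) + s.
Here 1−s−f = 0.580 and s = 0.027.
u_1 = 0.146300 × 0.580 + 0.027 = 0.111854.
u_2 = 0.111854 × 0.580 + 0.027 = 0.091875.

Unemployment rate after two months ≈ 9.19%.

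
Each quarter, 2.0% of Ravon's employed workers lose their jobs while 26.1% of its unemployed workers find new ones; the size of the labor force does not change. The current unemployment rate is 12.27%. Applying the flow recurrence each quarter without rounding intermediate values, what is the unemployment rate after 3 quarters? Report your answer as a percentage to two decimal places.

With a fixed labor force, u_{t+1} = u_t + s·(1−u_t) − f·u_t = u_t·(1−s−f) + s.
Here 1−s−f = 0.719 and s = 0.020.
u_1 = 0.122700 × 0.719 + 0.020 = 0.108221.
u_2 = 0.108221 × 0.719 + 0.020 = 0.097811.
u_3 = 0.097811 × 0.719 + 0.020 = 0.090326.

Unemployment rate after three quarters ≈ 9.03%.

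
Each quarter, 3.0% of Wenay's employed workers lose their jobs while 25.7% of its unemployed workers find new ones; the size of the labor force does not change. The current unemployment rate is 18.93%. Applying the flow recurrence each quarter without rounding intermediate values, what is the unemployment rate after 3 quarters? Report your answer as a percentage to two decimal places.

Unemployment rate after three quarters ≈ 13.53%.

With a fixed labor force, u_{t+1} = u_t + s·(1−u_t) − f·u_t = u_t·(1−s−f) + s.
Here 1−s−f = 0.713 and s = 0.030.
u_1 = 0.189300 × 0.713 + 0.030 = 0.164971.
u_2 = 0.164971 × 0.713 + 0.030 = 0.147624.
u_3 = 0.147624 × 0.713 + 0.030 = 0.135256.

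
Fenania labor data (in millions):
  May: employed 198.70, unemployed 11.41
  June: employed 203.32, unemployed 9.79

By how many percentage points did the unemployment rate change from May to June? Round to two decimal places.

The unemployment rate changed by −0.84 percentage points.

May: labor force = 198.70 + 11.41 = 210.11; u = 11.41/210.11 = 5.43%.
June: labor force = 203.32 + 9.79 = 213.11; u = 9.79/213.11 = 4.59%.
Change = 4.59% − 5.43% = −0.84 pp.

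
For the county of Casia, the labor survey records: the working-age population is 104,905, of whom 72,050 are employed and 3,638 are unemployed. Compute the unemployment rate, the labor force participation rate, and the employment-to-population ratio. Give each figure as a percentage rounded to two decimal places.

Unemployment rate ≈ 4.81%; labor force participation rate ≈ 72.15%; employment-population ratio ≈ 68.68%.

Labor force = employed + unemployed = 72,050 + 3,638 = 75,688.
Unemployment rate = 3,638 / 75,688 = 4.81%.
Labor force participation rate = 75,688 / 104,905 = 72.15%.
Employment-population ratio = 72,050 / 104,905 = 68.68%.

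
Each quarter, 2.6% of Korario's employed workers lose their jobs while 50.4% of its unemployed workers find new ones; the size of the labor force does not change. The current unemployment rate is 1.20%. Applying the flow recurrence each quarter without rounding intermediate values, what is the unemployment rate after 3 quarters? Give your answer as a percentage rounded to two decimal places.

With a fixed labor force, u_{t+1} = u_t + s·(1−u_t) − f·u_t = u_t·(1−s−f) + s.
Here 1−s−f = 0.470 and s = 0.026.
u_1 = 0.012000 × 0.470 + 0.026 = 0.031640.
u_2 = 0.031640 × 0.470 + 0.026 = 0.040871.
u_3 = 0.040871 × 0.470 + 0.026 = 0.045209.

Unemployment rate after three quarters ≈ 4.52%.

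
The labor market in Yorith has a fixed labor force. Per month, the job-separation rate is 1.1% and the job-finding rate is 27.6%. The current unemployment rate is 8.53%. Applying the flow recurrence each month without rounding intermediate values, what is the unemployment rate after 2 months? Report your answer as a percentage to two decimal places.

Unemployment rate after two months ≈ 6.22%.

With a fixed labor force, u_{t+1} = u_t + s·(1−u_t) − f·u_t = u_t·(1−s−f) + s.
Here 1−s−f = 0.713 and s = 0.011.
u_1 = 0.085300 × 0.713 + 0.011 = 0.071819.
u_2 = 0.071819 × 0.713 + 0.011 = 0.062207.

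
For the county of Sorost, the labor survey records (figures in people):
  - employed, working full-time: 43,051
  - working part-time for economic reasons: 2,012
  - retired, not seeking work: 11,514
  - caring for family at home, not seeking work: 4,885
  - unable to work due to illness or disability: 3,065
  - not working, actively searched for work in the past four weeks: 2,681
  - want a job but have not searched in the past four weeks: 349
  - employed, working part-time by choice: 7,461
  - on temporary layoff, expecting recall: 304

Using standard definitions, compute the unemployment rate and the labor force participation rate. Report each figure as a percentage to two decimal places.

Employed = 43,051 + 2,012 + 7,461 = 52,524 (anyone who worked, including part-time for economic reasons, counts as employed).
Unemployed = 2,681 + 304 = 2,985 (jobless and actively searching, or on temporary layoff).
Labor force = 52,524 + 2,985 = 55,509.
Not in labor force = 11,514 + 4,885 + 3,065 + 349 = 19,813 (those not working and not actively searching are outside the labor force — including those who want a job but have given up searching).
Civilian working-age population = 55,509 + 19,813 = 75,322.
Unemployment rate = 2,985 / 55,509 = 5.38%.
Labor force participation rate = 55,509 / 75,322 = 73.70%.

Unemployment rate ≈ 5.38%; labor force participation rate ≈ 73.70%.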